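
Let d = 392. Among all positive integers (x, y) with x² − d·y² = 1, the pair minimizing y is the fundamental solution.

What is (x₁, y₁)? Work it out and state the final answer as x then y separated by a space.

99 5

√392 → a₀=19, period (1,3,1,38); ℓ=4 even so k=3
i=0: a=19 ⇒ p=19, q=1
…
i=2: a=3 ⇒ p=79, q=4
i=3: a=1 ⇒ p=99, q=5
→ (99, 5).  Check: 99²=9801, 392·5²=9800, difference 1.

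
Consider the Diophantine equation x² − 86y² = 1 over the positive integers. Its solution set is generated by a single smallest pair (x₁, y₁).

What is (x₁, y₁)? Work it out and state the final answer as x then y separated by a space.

10405 1122

√86 = [9; 3,1,1,1,8,1,1,1,3,18, …], period ℓ=10 (even) → k=9
k=0  a_k=9  p_k/q_k = 9/1
…
k=2  a_k=1  p_k/q_k = 37/4
…
k=5  a_k=8  p_k/q_k = 881/95
k=6  a_k=1  p_k/q_k = 983/106
k=7  a_k=1  p_k/q_k = 1864/201
k=8  a_k=1  p_k/q_k = 2847/307
k=9  a_k=3  p_k/q_k = 10405/1122
(x₁, y₁) = (10405, 1122);  10405² − 86·1122² = 1 ✓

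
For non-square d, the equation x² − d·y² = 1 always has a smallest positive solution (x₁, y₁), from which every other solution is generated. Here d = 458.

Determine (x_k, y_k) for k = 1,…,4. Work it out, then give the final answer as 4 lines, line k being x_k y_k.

22899 1070
1048728401 49003860
48029663286099 2244278779210
2199662518128033601 102783479481255720

d=458: √d = [21; 2,2,42] (ℓ=3, odd), read p_5/q_5
step 0: (21, 1)  from 21·(1,0) + (0,1)
…
step 2: (107, 5)  from 2·(43,2) + (21,1)
…
step 4: (9181, 429)  from 2·(4537,212) + (107,5)
step 5: (22899, 1070)  from 2·(9181,429) + (4537,212)
fundamental: x₁=22899, y₁=1070  (since 524364201 − 458·1144900 = 1)
n=2: (22899,1070)∘(22899,1070) = (22899·22899+458·1070·1070, 22899·1070+1070·22899) = (1048728401,49003860)
n=3: (1048728401,49003860)∘(22899,1070) = (22899·1048728401+458·1070·49003860, 22899·49003860+1070·1048728401) = (48029663286099,2244278779210)
n=4: (48029663286099,2244278779210)∘(22899,1070) = (22899·48029663286099+458·1070·2244278779210, 22899·2244278779210+1070·48029663286099) = (2199662518128033601,102783479481255720)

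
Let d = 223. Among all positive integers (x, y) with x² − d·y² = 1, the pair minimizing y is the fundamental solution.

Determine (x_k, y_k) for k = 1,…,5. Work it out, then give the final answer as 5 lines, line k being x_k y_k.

224 15
100351 6720
44957024 3010545
20140646401 1348717440
9022964630624 604222402575

√223 = [14; 1,13,1,28, …], period ℓ=4 (even) → k=3
a_0=14:  p_0=14·1+0=14,  q_0=14·0+1=1
…
a_2=13:  p_2=13·15+14=209,  q_2=13·1+1=14
a_3=1:  p_3=1·209+15=224,  q_3=1·14+1=15
fundamental: x₁=224, y₁=15  (since 50176 − 223·225 = 1)
(x_2, y_2) = (224·224 + 223·15·15, 224·15 + 15·224) = (100351, 6720)
(x_3, y_3) = (224·100351 + 223·15·6720, 224·6720 + 15·100351) = (44957024, 3010545)
(x_4, y_4) = (224·44957024 + 223·15·3010545, 224·3010545 + 15·44957024) = (20140646401, 1348717440)
(x_5, y_5) = (224·20140646401 + 223·15·1348717440, 224·1348717440 + 15·20140646401) = (9022964630624, 604222402575)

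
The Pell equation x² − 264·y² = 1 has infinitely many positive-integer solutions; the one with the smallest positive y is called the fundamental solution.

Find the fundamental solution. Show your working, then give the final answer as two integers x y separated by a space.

d=264: √d = [16; 4,32] (ℓ=2, even), read p_1/q_1
step 0: (16, 1)  from 16·(1,0) + (0,1)
step 1: (65, 4)  from 4·(16,1) + (1,0)
fundamental: x₁=65, y₁=4  (since 4225 − 264·16 = 1)

65 4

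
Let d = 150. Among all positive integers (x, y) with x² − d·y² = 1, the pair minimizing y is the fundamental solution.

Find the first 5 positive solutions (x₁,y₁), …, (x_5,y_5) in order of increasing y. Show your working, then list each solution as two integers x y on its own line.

49 4
4801 392
470449 38412
46099201 3763984
4517251249 368832020

√150 = [12; 4,24, …], period ℓ=2 (even) → k=1
k=0  a_k=12  p_k/q_k = 12/1
k=1  a_k=4  p_k/q_k = 49/4
→ (49, 4).  Check: 49²=2401, 150·4²=2400, difference 1.
(x_2, y_2) = (49·49 + 150·4·4, 49·4 + 4·49) = (4801, 392)
(x_3, y_3) = (49·4801 + 150·4·392, 49·392 + 4·4801) = (470449, 38412)
(x_4, y_4) = (49·470449 + 150·4·38412, 49·38412 + 4·470449) = (46099201, 3763984)
(x_5, y_5) = (49·46099201 + 150·4·3763984, 49·3763984 + 4·46099201) = (4517251249, 368832020)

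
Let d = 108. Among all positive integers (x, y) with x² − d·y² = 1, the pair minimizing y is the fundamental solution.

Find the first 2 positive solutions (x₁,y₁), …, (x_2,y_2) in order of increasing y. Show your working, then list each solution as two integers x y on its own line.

[10; 2,1,1,4,1,1,2,20] for √108; ℓ=8 ⇒ convergent index 7
k=0  a_k=10  p_k/q_k = 10/1
k=1  a_k=2  p_k/q_k = 21/2
k=2  a_k=1  p_k/q_k = 31/3
…
k=6  a_k=1  p_k/q_k = 530/51
k=7  a_k=2  p_k/q_k = 1351/130
→ (1351, 130).  Check: 1351²=1825201, 108·130²=1825200, difference 1.
(1351+130√108)^2 = 3650401 + 351260√108

1351 130
3650401 351260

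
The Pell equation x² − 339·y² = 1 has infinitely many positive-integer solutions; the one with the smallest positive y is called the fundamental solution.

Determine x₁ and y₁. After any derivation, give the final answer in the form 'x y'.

97970 5321

d=339: √d = [18; 2,2,2,1,17,1,2,2,2,36] (ℓ=10, even), read p_9/q_9
a_0=18:  p_0=18·1+0=18,  q_0=18·0+1=1
a_1=2:  p_1=2·18+1=37,  q_1=2·1+0=2
a_2=2:  p_2=2·37+18=92,  q_2=2·2+1=5
…
a_5=17:  p_5=17·313+221=5542,  q_5=17·17+12=301
…
a_8=2:  p_8=2·17252+5855=40359,  q_8=2·937+318=2192
a_9=2:  p_9=2·40359+17252=97970,  q_9=2·2192+937=5321
→ (97970, 5321).  Check: 97970²=9598120900, 339·5321²=9598120899, difference 1.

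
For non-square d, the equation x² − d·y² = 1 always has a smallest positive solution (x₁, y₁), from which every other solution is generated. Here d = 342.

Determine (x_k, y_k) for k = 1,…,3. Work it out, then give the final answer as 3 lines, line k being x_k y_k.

37 2
2737 148
202501 10950

[18; 2,36] for √342; ℓ=2 ⇒ convergent index 1
k=0  a_k=18  p_k/q_k = 18/1
k=1  a_k=2  p_k/q_k = 37/2
(x₁, y₁) = (37, 2);  37² − 342·2² = 1 ✓
(37+2√342)^2 = 2737 + 148√342
(37+2√342)^3 = 202501 + 10950√342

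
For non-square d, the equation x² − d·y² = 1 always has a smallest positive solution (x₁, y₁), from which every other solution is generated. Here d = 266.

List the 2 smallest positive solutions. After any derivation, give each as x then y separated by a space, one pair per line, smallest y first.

685 42
938449 57540

√266 → a₀=16, period (3,4,3,32); ℓ=4 even so k=3
a_0=16:  p_0=16·1+0=16,  q_0=16·0+1=1
a_1=3:  p_1=3·16+1=49,  q_1=3·1+0=3
a_2=4:  p_2=4·49+16=212,  q_2=4·3+1=13
a_3=3:  p_3=3·212+49=685,  q_3=3·13+3=42
(x₁, y₁) = (685, 42);  685² − 266·42² = 1 ✓
(x_2, y_2) = (685·685 + 266·42·42, 685·42 + 42·685) = (938449, 57540)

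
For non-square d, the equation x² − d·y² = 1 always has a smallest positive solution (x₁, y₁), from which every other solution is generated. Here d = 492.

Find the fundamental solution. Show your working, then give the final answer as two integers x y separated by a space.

29767 1342

√492 → a₀=22, period (5,1,1,10,1,1,5,44); ℓ=8 even so k=7
i=0: a=22 ⇒ p=22, q=1
…
i=2: a=1 ⇒ p=133, q=6
i=3: a=1 ⇒ p=244, q=11
i=4: a=10 ⇒ p=2573, q=116
i=5: a=1 ⇒ p=2817, q=127
i=6: a=1 ⇒ p=5390, q=243
i=7: a=5 ⇒ p=29767, q=1342
(x₁, y₁) = (29767, 1342);  29767² − 492·1342² = 1 ✓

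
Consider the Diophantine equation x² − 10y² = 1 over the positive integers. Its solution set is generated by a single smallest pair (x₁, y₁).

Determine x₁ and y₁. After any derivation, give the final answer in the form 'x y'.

19 6

[3; 6] for √10; ℓ=1 ⇒ convergent index 1
i=0: a=3 ⇒ p=3, q=1
i=1: a=6 ⇒ p=19, q=6
fundamental: x₁=19, y₁=6  (since 361 − 10·36 = 1)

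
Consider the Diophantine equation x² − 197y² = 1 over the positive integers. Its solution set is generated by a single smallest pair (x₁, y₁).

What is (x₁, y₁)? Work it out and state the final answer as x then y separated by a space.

393 28

[14; 28] for √197; ℓ=1 ⇒ convergent index 1
i=0: a=14 ⇒ p=14, q=1
i=1: a=28 ⇒ p=393, q=28
fundamental: x₁=393, y₁=28  (since 154449 − 197·784 = 1)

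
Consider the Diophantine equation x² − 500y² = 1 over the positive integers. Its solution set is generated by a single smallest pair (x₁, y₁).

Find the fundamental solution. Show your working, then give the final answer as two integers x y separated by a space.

930249 41602

[22; 2,1,3,2,1,…,1,2,44] for √500; ℓ=14 ⇒ convergent index 13
step 0: (22, 1)  from 22·(1,0) + (0,1)
…
step 2: (67, 3)  from 1·(45,2) + (22,1)
step 3: (246, 11)  from 3·(67,3) + (45,2)
step 4: (559, 25)  from 2·(246,11) + (67,3)
…
step 6: (1364, 61)  from 1·(805,36) + (559,25)
step 7: (14445, 646)  from 10·(1364,61) + (805,36)
step 8: (15809, 707)  from 1·(14445,646) + (1364,61)
step 9: (30254, 1353)  from 1·(15809,707) + (14445,646)
step 10: (76317, 3413)  from 2·(30254,1353) + (15809,707)
step 11: (259205, 11592)  from 3·(76317,3413) + (30254,1353)
step 12: (335522, 15005)  from 1·(259205,11592) + (76317,3413)
step 13: (930249, 41602)  from 2·(335522,15005) + (259205,11592)
(x₁, y₁) = (930249, 41602);  930249² − 500·41602² = 1 ✓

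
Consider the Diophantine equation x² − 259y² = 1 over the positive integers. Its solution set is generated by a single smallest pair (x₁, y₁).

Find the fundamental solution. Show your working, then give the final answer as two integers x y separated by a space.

847225 52644

d=259: √d = [16; 10,1,2,3,4,3,2,1,10,32] (ℓ=10, even), read p_9/q_9
a_0=16:  p_0=16·1+0=16,  q_0=16·0+1=1
a_1=10:  p_1=10·16+1=161,  q_1=10·1+0=10
a_2=1:  p_2=1·161+16=177,  q_2=1·10+1=11
a_3=2:  p_3=2·177+161=515,  q_3=2·11+10=32
a_4=3:  p_4=3·515+177=1722,  q_4=3·32+11=107
…
a_6=3:  p_6=3·7403+1722=23931,  q_6=3·460+107=1487
…
a_8=1:  p_8=1·55265+23931=79196,  q_8=1·3434+1487=4921
a_9=10:  p_9=10·79196+55265=847225,  q_9=10·4921+3434=52644
fundamental: x₁=847225, y₁=52644  (since 717790200625 − 259·2771390736 = 1)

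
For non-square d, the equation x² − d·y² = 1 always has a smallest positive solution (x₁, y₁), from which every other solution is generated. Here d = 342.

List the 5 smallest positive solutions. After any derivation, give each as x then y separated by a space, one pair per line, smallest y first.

[18; 2,36] for √342; ℓ=2 ⇒ convergent index 1
step 0: (18, 1)  from 18·(1,0) + (0,1)
step 1: (37, 2)  from 2·(18,1) + (1,0)
→ (37, 2).  Check: 37²=1369, 342·2²=1368, difference 1.
k=2:  x_2 = 37·37+342·2·2 = 2737,  y_2 = 37·2+2·37 = 148
k=3:  x_3 = 37·2737+342·2·148 = 202501,  y_3 = 37·148+2·2737 = 10950
k=4:  x_4 = 37·202501+342·2·10950 = 14982337,  y_4 = 37·10950+2·202501 = 810152
k=5:  x_5 = 37·14982337+342·2·810152 = 1108490437,  y_5 = 37·810152+2·14982337 = 59940298

37 2
2737 148
202501 10950
14982337 810152
1108490437 59940298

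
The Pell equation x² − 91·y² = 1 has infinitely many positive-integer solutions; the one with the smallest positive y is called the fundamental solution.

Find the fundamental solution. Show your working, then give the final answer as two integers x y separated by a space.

√91 → a₀=9, period (1,1,5,1,5,1,1,18); ℓ=8 even so k=7
a_0=9:  p_0=9·1+0=9,  q_0=9·0+1=1
…
a_4=1:  p_4=1·105+19=124,  q_4=1·11+2=13
…
a_6=1:  p_6=1·725+124=849,  q_6=1·76+13=89
a_7=1:  p_7=1·849+725=1574,  q_7=1·89+76=165
fundamental: x₁=1574, y₁=165  (since 2477476 − 91·27225 = 1)

1574 165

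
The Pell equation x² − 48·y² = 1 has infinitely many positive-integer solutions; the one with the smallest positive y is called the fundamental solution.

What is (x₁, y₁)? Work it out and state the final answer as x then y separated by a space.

d=48: √d = [6; 1,12] (ℓ=2, even), read p_1/q_1
i=0: a=6 ⇒ p=6, q=1
i=1: a=1 ⇒ p=7, q=1
(x₁, y₁) = (7, 1);  7² − 48·1² = 1 ✓

7 1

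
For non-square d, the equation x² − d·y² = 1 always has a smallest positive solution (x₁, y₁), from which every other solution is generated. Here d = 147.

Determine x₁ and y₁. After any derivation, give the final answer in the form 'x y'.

97 8

[12; 8,24] for √147; ℓ=2 ⇒ convergent index 1
k=0  a_k=12  p_k/q_k = 12/1
k=1  a_k=8  p_k/q_k = 97/8
→ (97, 8).  Check: 97²=9409, 147·8²=9408, difference 1.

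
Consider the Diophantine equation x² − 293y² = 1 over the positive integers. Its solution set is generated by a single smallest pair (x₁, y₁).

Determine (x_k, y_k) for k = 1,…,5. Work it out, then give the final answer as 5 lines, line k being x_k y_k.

√293 → a₀=17, period (8,1,1,8,34); ℓ=5 odd so k=9
a_0=17:  p_0=17·1+0=17,  q_0=17·0+1=1
…
a_2=1:  p_2=1·137+17=154,  q_2=1·8+1=9
a_3=1:  p_3=1·154+137=291,  q_3=1·9+8=17
…
a_5=34:  p_5=34·2482+291=84679,  q_5=34·145+17=4947
a_6=8:  p_6=8·84679+2482=679914,  q_6=8·4947+145=39721
…
a_8=1:  p_8=1·764593+679914=1444507,  q_8=1·44668+39721=84389
a_9=8:  p_9=8·1444507+764593=12320649,  q_9=8·84389+44668=719780
→ (12320649, 719780).  Check: 12320649²=151798391781201, 293·719780²=151798391781200, difference 1.
(12320649+719780√293)^2 = 303596783562401 + 17736313474440√293
(12320649+719780√293)^3 = 7481018815602612315849 + 437045785745090703340√293
(12320649+719780√293)^4 = 184342013978870716056521769601 + 10769375446188914321717060880√293
(12320649+719780√293)^5 = 4542426500373511536803322165613266249 + 265371389643423565052112223737518900√293

12320649 719780
303596783562401 17736313474440
7481018815602612315849 437045785745090703340
184342013978870716056521769601 10769375446188914321717060880
4542426500373511536803322165613266249 265371389643423565052112223737518900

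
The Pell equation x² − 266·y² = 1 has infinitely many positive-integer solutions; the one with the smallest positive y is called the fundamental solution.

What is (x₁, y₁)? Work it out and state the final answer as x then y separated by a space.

d=266: √d = [16; 3,4,3,32] (ℓ=4, even), read p_3/q_3
i=0: a=16 ⇒ p=16, q=1
…
i=2: a=4 ⇒ p=212, q=13
i=3: a=3 ⇒ p=685, q=42
(x₁, y₁) = (685, 42);  685² − 266·42² = 1 ✓

685 42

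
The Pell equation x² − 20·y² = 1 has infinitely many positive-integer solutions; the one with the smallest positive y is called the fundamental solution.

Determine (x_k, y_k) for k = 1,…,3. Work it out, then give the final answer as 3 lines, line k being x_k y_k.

d=20: √d = [4; 2,8] (ℓ=2, even), read p_1/q_1
step 0: (4, 1)  from 4·(1,0) + (0,1)
step 1: (9, 2)  from 2·(4,1) + (1,0)
(x₁, y₁) = (9, 2);  9² − 20·2² = 1 ✓
(x_2, y_2) = (9·9 + 20·2·2, 9·2 + 2·9) = (161, 36)
(x_3, y_3) = (9·161 + 20·2·36, 9·36 + 2·161) = (2889, 646)

9 2
161 36
2889 646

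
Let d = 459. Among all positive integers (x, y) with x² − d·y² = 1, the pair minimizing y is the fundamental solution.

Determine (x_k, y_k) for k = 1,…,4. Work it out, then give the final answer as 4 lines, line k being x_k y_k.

499850 23331
499700044999 23324000700
499550134985000450 23317003499766669
499400269944005249820001 23310008398693414998600

d=459: √d = [21; 2,2,1,4,21,4,1,2,2,42] (ℓ=10, even), read p_9/q_9
step 0: (21, 1)  from 21·(1,0) + (0,1)
…
step 4: (707, 33)  from 4·(150,7) + (107,5)
…
step 8: (212079, 9899)  from 2·(75692,3533) + (60695,2833)
step 9: (499850, 23331)  from 2·(212079,9899) + (75692,3533)
(x₁, y₁) = (499850, 23331);  499850² − 459·23331² = 1 ✓
(x_2, y_2) = (499850·499850 + 459·23331·23331, 499850·23331 + 23331·499850) = (499700044999, 23324000700)
(x_3, y_3) = (499850·499700044999 + 459·23331·23324000700, 499850·23324000700 + 23331·499700044999) = (499550134985000450, 23317003499766669)
(x_4, y_4) = (499850·499550134985000450 + 459·23331·23317003499766669, 499850·23317003499766669 + 23331·499550134985000450) = (499400269944005249820001, 23310008398693414998600)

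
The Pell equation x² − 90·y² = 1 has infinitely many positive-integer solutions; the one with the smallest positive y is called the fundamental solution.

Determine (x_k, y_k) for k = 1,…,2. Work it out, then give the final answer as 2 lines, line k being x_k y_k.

19 2
721 76

√90 = [9; 2,18, …], period ℓ=2 (even) → k=1
i=0: a=9 ⇒ p=9, q=1
i=1: a=2 ⇒ p=19, q=2
fundamental: x₁=19, y₁=2  (since 361 − 90·4 = 1)
n=2: (19,2)∘(19,2) = (19·19+90·2·2, 19·2+2·19) = (721,76)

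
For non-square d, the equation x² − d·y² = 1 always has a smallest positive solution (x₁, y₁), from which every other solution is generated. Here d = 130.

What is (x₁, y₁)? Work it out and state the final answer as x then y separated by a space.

6499 570

d=130: √d = [11; 2,2,22] (ℓ=3, odd), read p_5/q_5
step 0: (11, 1)  from 11·(1,0) + (0,1)
step 1: (23, 2)  from 2·(11,1) + (1,0)
…
step 3: (1277, 112)  from 22·(57,5) + (23,2)
step 4: (2611, 229)  from 2·(1277,112) + (57,5)
step 5: (6499, 570)  from 2·(2611,229) + (1277,112)
fundamental: x₁=6499, y₁=570  (since 42237001 − 130·324900 = 1)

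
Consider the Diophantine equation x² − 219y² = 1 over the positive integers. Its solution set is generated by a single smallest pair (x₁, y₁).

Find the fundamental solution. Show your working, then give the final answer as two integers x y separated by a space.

[14; 1,3,1,28] for √219; ℓ=4 ⇒ convergent index 3
i=0: a=14 ⇒ p=14, q=1
…
i=2: a=3 ⇒ p=59, q=4
i=3: a=1 ⇒ p=74, q=5
→ (74, 5).  Check: 74²=5476, 219·5²=5475, difference 1.

74 5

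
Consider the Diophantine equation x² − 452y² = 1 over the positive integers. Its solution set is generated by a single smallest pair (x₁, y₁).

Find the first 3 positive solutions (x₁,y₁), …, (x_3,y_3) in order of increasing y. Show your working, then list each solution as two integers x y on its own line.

1204353 56648
2900932297217 136448377488
6987493029899166849 328664025545553880

[21; 3,1,5,3,10,3,5,1,3,42] for √452; ℓ=10 ⇒ convergent index 9
i=0: a=21 ⇒ p=21, q=1
…
i=2: a=1 ⇒ p=85, q=4
i=3: a=5 ⇒ p=489, q=23
…
i=8: a=1 ⇒ p=313483, q=14745
i=9: a=3 ⇒ p=1204353, q=56648
(x₁, y₁) = (1204353, 56648);  1204353² − 452·56648² = 1 ✓
(x_2, y_2) = (1204353·1204353 + 452·56648·56648, 1204353·56648 + 56648·1204353) = (2900932297217, 136448377488)
(x_3, y_3) = (1204353·2900932297217 + 452·56648·136448377488, 1204353·136448377488 + 56648·2900932297217) = (6987493029899166849, 328664025545553880)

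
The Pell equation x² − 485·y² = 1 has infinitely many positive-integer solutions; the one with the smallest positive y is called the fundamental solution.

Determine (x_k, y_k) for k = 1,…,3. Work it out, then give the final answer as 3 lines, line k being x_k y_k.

969 44
1877921 85272
3639409929 165257092

d=485: √d = [22; 44] (ℓ=1, odd), read p_1/q_1
i=0: a=22 ⇒ p=22, q=1
i=1: a=44 ⇒ p=969, q=44
→ (969, 44).  Check: 969²=938961, 485·44²=938960, difference 1.
n=2: (969,44)∘(969,44) = (969·969+485·44·44, 969·44+44·969) = (1877921,85272)
n=3: (1877921,85272)∘(969,44) = (969·1877921+485·44·85272, 969·85272+44·1877921) = (3639409929,165257092)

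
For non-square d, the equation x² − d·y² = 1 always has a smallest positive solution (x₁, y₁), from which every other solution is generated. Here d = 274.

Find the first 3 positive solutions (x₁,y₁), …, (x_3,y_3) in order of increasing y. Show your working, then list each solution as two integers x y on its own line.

[16; 1,1,4,4,1,1,32] for √274; ℓ=7 ⇒ convergent index 13
a_0=16:  p_0=16·1+0=16,  q_0=16·0+1=1
…
a_12=1:  p_12=1·1770023+419253=2189276,  q_12=1·106931+25328=132259
a_13=1:  p_13=1·2189276+1770023=3959299,  q_13=1·132259+106931=239190
(x₁, y₁) = (3959299, 239190);  3959299² − 274·239190² = 1 ✓
n=2: (3959299,239190)∘(3959299,239190) = (3959299·3959299+274·239190·239190, 3959299·239190+239190·3959299) = (31352097142801,1894049455620)
n=3: (31352097142801,1894049455620)∘(3959299,239190) = (3959299·31352097142801+274·239190·1894049455620, 3959299·1894049455620+239190·31352097142801) = (248264653730785753699,14998216231173381570)

3959299 239190
31352097142801 1894049455620
248264653730785753699 14998216231173381570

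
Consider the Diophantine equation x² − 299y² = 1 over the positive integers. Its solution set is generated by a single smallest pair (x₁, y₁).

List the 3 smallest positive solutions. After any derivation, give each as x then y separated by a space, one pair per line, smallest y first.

415 24
344449 19920
285892255 16533576

√299 → a₀=17, period (3,2,3,34); ℓ=4 even so k=3
k=0  a_k=17  p_k/q_k = 17/1
…
k=2  a_k=2  p_k/q_k = 121/7
k=3  a_k=3  p_k/q_k = 415/24
→ (415, 24).  Check: 415²=172225, 299·24²=172224, difference 1.
(415+24√299)^2 = 344449 + 19920√299
(415+24√299)^3 = 285892255 + 16533576√299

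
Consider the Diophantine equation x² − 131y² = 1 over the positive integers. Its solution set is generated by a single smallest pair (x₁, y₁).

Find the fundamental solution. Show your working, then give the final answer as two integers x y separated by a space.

√131 → a₀=11, period (2,4,11,4,2,22); ℓ=6 even so k=5
step 0: (11, 1)  from 11·(1,0) + (0,1)
…
step 4: (4727, 413)  from 4·(1156,101) + (103,9)
step 5: (10610, 927)  from 2·(4727,413) + (1156,101)
fundamental: x₁=10610, y₁=927  (since 112572100 − 131·859329 = 1)

10610 927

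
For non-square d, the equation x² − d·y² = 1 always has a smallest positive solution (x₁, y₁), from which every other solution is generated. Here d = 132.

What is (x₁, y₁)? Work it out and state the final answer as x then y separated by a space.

23 2

√132 = [11; 2,22, …], period ℓ=2 (even) → k=1
a_0=11:  p_0=11·1+0=11,  q_0=11·0+1=1
a_1=2:  p_1=2·11+1=23,  q_1=2·1+0=2
→ (23, 2).  Check: 23²=529, 132·2²=528, difference 1.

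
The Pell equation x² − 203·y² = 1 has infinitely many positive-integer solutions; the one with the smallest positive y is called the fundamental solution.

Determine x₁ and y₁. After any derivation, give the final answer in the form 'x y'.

√203 → a₀=14, period (4,28); ℓ=2 even so k=1
k=0  a_k=14  p_k/q_k = 14/1
k=1  a_k=4  p_k/q_k = 57/4
→ (57, 4).  Check: 57²=3249, 203·4²=3248, difference 1.

57 4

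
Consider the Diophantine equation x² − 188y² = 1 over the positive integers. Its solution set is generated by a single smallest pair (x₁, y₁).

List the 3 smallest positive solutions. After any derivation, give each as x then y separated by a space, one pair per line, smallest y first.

[13; 1,2,2,6,2,2,1,26] for √188; ℓ=8 ⇒ convergent index 7
i=0: a=13 ⇒ p=13, q=1
…
i=4: a=6 ⇒ p=617, q=45
i=5: a=2 ⇒ p=1330, q=97
i=6: a=2 ⇒ p=3277, q=239
i=7: a=1 ⇒ p=4607, q=336
→ (4607, 336).  Check: 4607²=21224449, 188·336²=21224448, difference 1.
(4607+336√188)^2 = 42448897 + 3095904√188
(4607+336√188)^3 = 391124132351 + 28525659120√188

4607 336
42448897 3095904
391124132351 28525659120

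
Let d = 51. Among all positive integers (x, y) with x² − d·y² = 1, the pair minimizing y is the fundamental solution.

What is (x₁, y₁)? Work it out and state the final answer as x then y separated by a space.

√51 = [7; 7,14, …], period ℓ=2 (even) → k=1
k=0  a_k=7  p_k/q_k = 7/1
k=1  a_k=7  p_k/q_k = 50/7
fundamental: x₁=50, y₁=7  (since 2500 − 51·49 = 1)

50 7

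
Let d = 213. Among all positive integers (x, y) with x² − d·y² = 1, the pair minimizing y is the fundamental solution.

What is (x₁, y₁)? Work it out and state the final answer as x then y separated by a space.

[14; 1,1,2,6,1,8,1,6,2,1,1,28] for √213; ℓ=12 ⇒ convergent index 11
a_0=14:  p_0=14·1+0=14,  q_0=14·0+1=1
…
a_3=2:  p_3=2·29+15=73,  q_3=2·2+1=5
…
a_7=1:  p_7=1·4787+540=5327,  q_7=1·328+37=365
…
a_10=1:  p_10=1·78825+36749=115574,  q_10=1·5401+2518=7919
a_11=1:  p_11=1·115574+78825=194399,  q_11=1·7919+5401=13320
fundamental: x₁=194399, y₁=13320  (since 37790971201 − 213·177422400 = 1)

194399 13320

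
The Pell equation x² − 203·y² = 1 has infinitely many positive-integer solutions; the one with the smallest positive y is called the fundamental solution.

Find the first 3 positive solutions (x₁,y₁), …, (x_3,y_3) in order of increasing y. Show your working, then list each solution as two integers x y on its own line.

[14; 4,28] for √203; ℓ=2 ⇒ convergent index 1
step 0: (14, 1)  from 14·(1,0) + (0,1)
step 1: (57, 4)  from 4·(14,1) + (1,0)
fundamental: x₁=57, y₁=4  (since 3249 − 203·16 = 1)
(57+4√203)^2 = 6497 + 456√203
(57+4√203)^3 = 740601 + 51980√203

57 4
6497 456
740601 51980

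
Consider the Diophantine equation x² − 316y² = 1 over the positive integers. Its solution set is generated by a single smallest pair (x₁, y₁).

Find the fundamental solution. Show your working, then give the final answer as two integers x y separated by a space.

12799 720

[17; 1,3,2,8,2,3,1,34] for √316; ℓ=8 ⇒ convergent index 7
step 0: (17, 1)  from 17·(1,0) + (0,1)
…
step 2: (71, 4)  from 3·(18,1) + (17,1)
step 3: (160, 9)  from 2·(71,4) + (18,1)
step 4: (1351, 76)  from 8·(160,9) + (71,4)
…
step 6: (9937, 559)  from 3·(2862,161) + (1351,76)
step 7: (12799, 720)  from 1·(9937,559) + (2862,161)
fundamental: x₁=12799, y₁=720  (since 163814401 − 316·518400 = 1)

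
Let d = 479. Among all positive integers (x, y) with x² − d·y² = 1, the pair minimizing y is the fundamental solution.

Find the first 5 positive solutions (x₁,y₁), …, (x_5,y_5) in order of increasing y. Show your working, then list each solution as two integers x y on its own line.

2989440 136591
17873503027199 816661198080
106863529779256567680 4882719303976413809
638924220926583633867571201 29193192792157684333155840
3820051246013425493328364845667200 174542596521170852986514812245391

[21; 1,7,1,3,2,21,2,3,1,7,1,42] for √479; ℓ=12 ⇒ convergent index 11
a_0=21:  p_0=21·1+0=21,  q_0=21·0+1=1
…
a_4=3:  p_4=3·197+175=766,  q_4=3·9+8=35
…
a_8=3:  p_8=3·75879+37075=264712,  q_8=3·3467+1694=12095
…
a_10=7:  p_10=7·340591+264712=2648849,  q_10=7·15562+12095=121029
a_11=1:  p_11=1·2648849+340591=2989440,  q_11=1·121029+15562=136591
→ (2989440, 136591).  Check: 2989440²=8936751513600, 479·136591²=8936751513599, difference 1.
(2989440+136591√479)^2 = 17873503027199 + 816661198080√479
(2989440+136591√479)^3 = 106863529779256567680 + 4882719303976413809√479
(2989440+136591√479)^4 = 638924220926583633867571201 + 29193192792157684333155840√479
(2989440+136591√479)^5 = 3820051246013425493328364845667200 + 174542596521170852986514812245391√479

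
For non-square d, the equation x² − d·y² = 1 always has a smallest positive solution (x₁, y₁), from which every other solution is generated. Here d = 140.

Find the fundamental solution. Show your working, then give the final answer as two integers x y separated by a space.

71 6

√140 → a₀=11, period (1,4,1,22); ℓ=4 even so k=3
step 0: (11, 1)  from 11·(1,0) + (0,1)
step 1: (12, 1)  from 1·(11,1) + (1,0)
step 2: (59, 5)  from 4·(12,1) + (11,1)
step 3: (71, 6)  from 1·(59,5) + (12,1)
(x₁, y₁) = (71, 6);  71² − 140·6² = 1 ✓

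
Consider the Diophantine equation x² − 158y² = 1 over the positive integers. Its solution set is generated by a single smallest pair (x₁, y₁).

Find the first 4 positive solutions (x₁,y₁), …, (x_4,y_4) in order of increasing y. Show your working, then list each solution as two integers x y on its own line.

7743 616
119908097 9539376
1856896782399 147726776120
28755903452322817 2287696845454944

√158 → a₀=12, period (1,1,3,12,3,1,1,24); ℓ=8 even so k=7
k=0  a_k=12  p_k/q_k = 12/1
k=1  a_k=1  p_k/q_k = 13/1
…
k=6  a_k=1  p_k/q_k = 4412/351
k=7  a_k=1  p_k/q_k = 7743/616
(x₁, y₁) = (7743, 616);  7743² − 158·616² = 1 ✓
(x_2, y_2) = (7743·7743 + 158·616·616, 7743·616 + 616·7743) = (119908097, 9539376)
(x_3, y_3) = (7743·119908097 + 158·616·9539376, 7743·9539376 + 616·119908097) = (1856896782399, 147726776120)
(x_4, y_4) = (7743·1856896782399 + 158·616·147726776120, 7743·147726776120 + 616·1856896782399) = (28755903452322817, 2287696845454944)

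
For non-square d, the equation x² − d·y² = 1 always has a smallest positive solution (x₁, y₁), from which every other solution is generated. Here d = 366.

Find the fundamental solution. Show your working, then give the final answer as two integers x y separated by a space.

907925 47458

√366 → a₀=19, period (7,1,1,1,2,12,2,1,1,1,7,38); ℓ=12 even so k=11
step 0: (19, 1)  from 19·(1,0) + (0,1)
step 1: (134, 7)  from 7·(19,1) + (1,0)
…
step 3: (287, 15)  from 1·(153,8) + (134,7)
…
step 10: (119053, 6223)  from 1·(74554,3897) + (44499,2326)
step 11: (907925, 47458)  from 7·(119053,6223) + (74554,3897)
→ (907925, 47458).  Check: 907925²=824327805625, 366·47458²=824327805624, difference 1.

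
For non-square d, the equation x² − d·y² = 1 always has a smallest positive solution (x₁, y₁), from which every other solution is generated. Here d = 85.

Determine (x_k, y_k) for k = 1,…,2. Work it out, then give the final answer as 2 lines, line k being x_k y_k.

285769 30996
163327842721 17715391848

d=85: √d = [9; 4,1,1,4,18] (ℓ=5, odd), read p_9/q_9
a_0=9:  p_0=9·1+0=9,  q_0=9·0+1=1
a_1=4:  p_1=4·9+1=37,  q_1=4·1+0=4
…
a_3=1:  p_3=1·46+37=83,  q_3=1·5+4=9
…
a_6=4:  p_6=4·6887+378=27926,  q_6=4·747+41=3029
a_7=1:  p_7=1·27926+6887=34813,  q_7=1·3029+747=3776
a_8=1:  p_8=1·34813+27926=62739,  q_8=1·3776+3029=6805
a_9=4:  p_9=4·62739+34813=285769,  q_9=4·6805+3776=30996
fundamental: x₁=285769, y₁=30996  (since 81663921361 − 85·960752016 = 1)
n=2: (285769,30996)∘(285769,30996) = (285769·285769+85·30996·30996, 285769·30996+30996·285769) = (163327842721,17715391848)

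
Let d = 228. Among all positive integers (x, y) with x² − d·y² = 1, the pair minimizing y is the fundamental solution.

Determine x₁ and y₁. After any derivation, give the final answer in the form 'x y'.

√228 = [15; 10,30, …], period ℓ=2 (even) → k=1
a_0=15:  p_0=15·1+0=15,  q_0=15·0+1=1
a_1=10:  p_1=10·15+1=151,  q_1=10·1+0=10
fundamental: x₁=151, y₁=10  (since 22801 − 228·100 = 1)

151 10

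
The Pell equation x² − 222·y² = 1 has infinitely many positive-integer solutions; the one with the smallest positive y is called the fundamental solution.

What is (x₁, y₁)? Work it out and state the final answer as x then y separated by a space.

√222 → a₀=14, period (1,8,1,28); ℓ=4 even so k=3
step 0: (14, 1)  from 14·(1,0) + (0,1)
step 1: (15, 1)  from 1·(14,1) + (1,0)
step 2: (134, 9)  from 8·(15,1) + (14,1)
step 3: (149, 10)  from 1·(134,9) + (15,1)
(x₁, y₁) = (149, 10);  149² − 222·10² = 1 ✓

149 10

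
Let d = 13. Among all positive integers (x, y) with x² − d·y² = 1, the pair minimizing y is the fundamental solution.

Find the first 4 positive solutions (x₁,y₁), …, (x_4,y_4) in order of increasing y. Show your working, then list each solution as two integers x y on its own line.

[3; 1,1,1,1,6] for √13; ℓ=5 ⇒ convergent index 9
a_0=3:  p_0=3·1+0=3,  q_0=3·0+1=1
…
a_4=1:  p_4=1·11+7=18,  q_4=1·3+2=5
…
a_8=1:  p_8=1·256+137=393,  q_8=1·71+38=109
a_9=1:  p_9=1·393+256=649,  q_9=1·109+71=180
(x₁, y₁) = (649, 180);  649² − 13·180² = 1 ✓
(x_2, y_2) = (649·649 + 13·180·180, 649·180 + 180·649) = (842401, 233640)
(x_3, y_3) = (649·842401 + 13·180·233640, 649·233640 + 180·842401) = (1093435849, 303264540)
(x_4, y_4) = (649·1093435849 + 13·180·303264540, 649·303264540 + 180·1093435849) = (1419278889601, 393637139280)

649 180
842401 233640
1093435849 303264540
1419278889601 393637139280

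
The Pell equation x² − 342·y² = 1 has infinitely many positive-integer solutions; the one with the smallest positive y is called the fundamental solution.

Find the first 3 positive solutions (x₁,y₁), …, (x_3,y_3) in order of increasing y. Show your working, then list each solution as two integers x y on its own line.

√342 = [18; 2,36, …], period ℓ=2 (even) → k=1
i=0: a=18 ⇒ p=18, q=1
i=1: a=2 ⇒ p=37, q=2
→ (37, 2).  Check: 37²=1369, 342·2²=1368, difference 1.
n=2: (37,2)∘(37,2) = (37·37+342·2·2, 37·2+2·37) = (2737,148)
n=3: (2737,148)∘(37,2) = (37·2737+342·2·148, 37·148+2·2737) = (202501,10950)

37 2
2737 148
202501 10950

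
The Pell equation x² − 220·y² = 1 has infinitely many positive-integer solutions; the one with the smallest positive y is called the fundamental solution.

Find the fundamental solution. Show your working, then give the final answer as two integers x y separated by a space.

d=220: √d = [14; 1,4,1,28] (ℓ=4, even), read p_3/q_3
i=0: a=14 ⇒ p=14, q=1
i=1: a=1 ⇒ p=15, q=1
i=2: a=4 ⇒ p=74, q=5
i=3: a=1 ⇒ p=89, q=6
(x₁, y₁) = (89, 6);  89² − 220·6² = 1 ✓

89 6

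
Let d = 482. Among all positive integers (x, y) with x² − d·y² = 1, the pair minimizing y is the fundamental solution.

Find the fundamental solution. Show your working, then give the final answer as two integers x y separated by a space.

√482 = [21; 1,20,1,42, …], period ℓ=4 (even) → k=3
step 0: (21, 1)  from 21·(1,0) + (0,1)
…
step 2: (461, 21)  from 20·(22,1) + (21,1)
step 3: (483, 22)  from 1·(461,21) + (22,1)
→ (483, 22).  Check: 483²=233289, 482·22²=233288, difference 1.

483 22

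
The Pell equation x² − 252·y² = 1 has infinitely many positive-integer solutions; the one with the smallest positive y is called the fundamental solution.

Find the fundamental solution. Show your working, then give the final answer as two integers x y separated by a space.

127 8

√252 = [15; 1,6,1,30, …], period ℓ=4 (even) → k=3
k=0  a_k=15  p_k/q_k = 15/1
…
k=2  a_k=6  p_k/q_k = 111/7
k=3  a_k=1  p_k/q_k = 127/8
(x₁, y₁) = (127, 8);  127² − 252·8² = 1 ✓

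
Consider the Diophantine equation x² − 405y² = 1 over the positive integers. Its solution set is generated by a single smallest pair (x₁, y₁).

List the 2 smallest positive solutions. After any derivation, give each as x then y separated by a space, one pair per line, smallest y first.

161 8
51841 2576

[20; 8,40] for √405; ℓ=2 ⇒ convergent index 1
i=0: a=20 ⇒ p=20, q=1
i=1: a=8 ⇒ p=161, q=8
→ (161, 8).  Check: 161²=25921, 405·8²=25920, difference 1.
n=2: (161,8)∘(161,8) = (161·161+405·8·8, 161·8+8·161) = (51841,2576)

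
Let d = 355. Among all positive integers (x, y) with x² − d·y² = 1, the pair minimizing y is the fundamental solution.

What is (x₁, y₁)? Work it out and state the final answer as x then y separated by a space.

√355 → a₀=18, period (1,5,3,3,1,6,1,3,3,5,1,36); ℓ=12 even so k=11
step 0: (18, 1)  from 18·(1,0) + (0,1)
step 1: (19, 1)  from 1·(18,1) + (1,0)
step 2: (113, 6)  from 5·(19,1) + (18,1)
…
step 4: (1187, 63)  from 3·(358,19) + (113,6)
step 5: (1545, 82)  from 1·(1187,63) + (358,19)
…
step 7: (12002, 637)  from 1·(10457,555) + (1545,82)
step 8: (46463, 2466)  from 3·(12002,637) + (10457,555)
…
step 10: (803418, 42641)  from 5·(151391,8035) + (46463,2466)
step 11: (954809, 50676)  from 1·(803418,42641) + (151391,8035)
→ (954809, 50676).  Check: 954809²=911660226481, 355·50676²=911660226480, difference 1.

954809 50676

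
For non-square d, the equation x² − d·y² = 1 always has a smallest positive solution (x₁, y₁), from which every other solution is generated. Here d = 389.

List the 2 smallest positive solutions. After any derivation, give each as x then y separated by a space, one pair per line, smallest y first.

[19; 1,2,1,1,1,1,2,1,38] for √389; ℓ=9 ⇒ convergent index 17
i=0: a=19 ⇒ p=19, q=1
i=1: a=1 ⇒ p=20, q=1
…
i=4: a=1 ⇒ p=138, q=7
i=5: a=1 ⇒ p=217, q=11
i=6: a=1 ⇒ p=355, q=18
…
i=8: a=1 ⇒ p=1282, q=65
i=9: a=38 ⇒ p=49643, q=2517
i=10: a=1 ⇒ p=50925, q=2582
…
i=12: a=1 ⇒ p=202418, q=10263
i=13: a=1 ⇒ p=353911, q=17944
i=14: a=1 ⇒ p=556329, q=28207
i=15: a=1 ⇒ p=910240, q=46151
i=16: a=2 ⇒ p=2376809, q=120509
i=17: a=1 ⇒ p=3287049, q=166660
(x₁, y₁) = (3287049, 166660);  3287049² − 389·166660² = 1 ✓
(3287049+166660√389)^2 = 21609382256801 + 1095639172680√389

3287049 166660
21609382256801 1095639172680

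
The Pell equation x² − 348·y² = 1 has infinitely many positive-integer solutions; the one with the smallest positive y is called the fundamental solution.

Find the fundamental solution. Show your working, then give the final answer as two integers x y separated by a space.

1567 84

√348 = [18; 1,1,1,8,1,1,1,36, …], period ℓ=8 (even) → k=7
i=0: a=18 ⇒ p=18, q=1
…
i=6: a=1 ⇒ p=1026, q=55
i=7: a=1 ⇒ p=1567, q=84
fundamental: x₁=1567, y₁=84  (since 2455489 − 348·7056 = 1)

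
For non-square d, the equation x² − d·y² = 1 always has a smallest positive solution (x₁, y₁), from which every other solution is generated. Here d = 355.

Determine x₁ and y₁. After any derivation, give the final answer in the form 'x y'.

√355 = [18; 1,5,3,3,1,6,1,3,3,5,1,36, …], period ℓ=12 (even) → k=11
step 0: (18, 1)  from 18·(1,0) + (0,1)
step 1: (19, 1)  from 1·(18,1) + (1,0)
step 2: (113, 6)  from 5·(19,1) + (18,1)
step 3: (358, 19)  from 3·(113,6) + (19,1)
…
step 5: (1545, 82)  from 1·(1187,63) + (358,19)
step 6: (10457, 555)  from 6·(1545,82) + (1187,63)
step 7: (12002, 637)  from 1·(10457,555) + (1545,82)
…
step 10: (803418, 42641)  from 5·(151391,8035) + (46463,2466)
step 11: (954809, 50676)  from 1·(803418,42641) + (151391,8035)
→ (954809, 50676).  Check: 954809²=911660226481, 355·50676²=911660226480, difference 1.

954809 50676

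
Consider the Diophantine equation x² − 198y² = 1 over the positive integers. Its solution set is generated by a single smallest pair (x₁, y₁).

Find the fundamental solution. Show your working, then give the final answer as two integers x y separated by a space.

√198 → a₀=14, period (14,28); ℓ=2 even so k=1
a_0=14:  p_0=14·1+0=14,  q_0=14·0+1=1
a_1=14:  p_1=14·14+1=197,  q_1=14·1+0=14
fundamental: x₁=197, y₁=14  (since 38809 − 198·196 = 1)

197 14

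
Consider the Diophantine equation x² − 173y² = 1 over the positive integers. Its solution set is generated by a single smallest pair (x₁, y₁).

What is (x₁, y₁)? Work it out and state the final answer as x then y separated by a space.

√173 → a₀=13, period (6,1,1,6,26); ℓ=5 odd so k=9
i=0: a=13 ⇒ p=13, q=1
i=1: a=6 ⇒ p=79, q=6
i=2: a=1 ⇒ p=92, q=7
i=3: a=1 ⇒ p=171, q=13
i=4: a=6 ⇒ p=1118, q=85
…
i=6: a=6 ⇒ p=176552, q=13423
i=7: a=1 ⇒ p=205791, q=15646
i=8: a=1 ⇒ p=382343, q=29069
i=9: a=6 ⇒ p=2499849, q=190060
→ (2499849, 190060).  Check: 2499849²=6249245022801, 173·190060²=6249245022800, difference 1.

2499849 190060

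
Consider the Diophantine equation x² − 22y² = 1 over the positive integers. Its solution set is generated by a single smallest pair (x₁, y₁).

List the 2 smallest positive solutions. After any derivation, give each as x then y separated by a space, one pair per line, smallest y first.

√22 = [4; 1,2,4,2,1,8, …], period ℓ=6 (even) → k=5
a_0=4:  p_0=4·1+0=4,  q_0=4·0+1=1
a_1=1:  p_1=1·4+1=5,  q_1=1·1+0=1
…
a_3=4:  p_3=4·14+5=61,  q_3=4·3+1=13
a_4=2:  p_4=2·61+14=136,  q_4=2·13+3=29
a_5=1:  p_5=1·136+61=197,  q_5=1·29+13=42
(x₁, y₁) = (197, 42);  197² − 22·42² = 1 ✓
(197+42√22)^2 = 77617 + 16548√22

197 42
77617 16548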